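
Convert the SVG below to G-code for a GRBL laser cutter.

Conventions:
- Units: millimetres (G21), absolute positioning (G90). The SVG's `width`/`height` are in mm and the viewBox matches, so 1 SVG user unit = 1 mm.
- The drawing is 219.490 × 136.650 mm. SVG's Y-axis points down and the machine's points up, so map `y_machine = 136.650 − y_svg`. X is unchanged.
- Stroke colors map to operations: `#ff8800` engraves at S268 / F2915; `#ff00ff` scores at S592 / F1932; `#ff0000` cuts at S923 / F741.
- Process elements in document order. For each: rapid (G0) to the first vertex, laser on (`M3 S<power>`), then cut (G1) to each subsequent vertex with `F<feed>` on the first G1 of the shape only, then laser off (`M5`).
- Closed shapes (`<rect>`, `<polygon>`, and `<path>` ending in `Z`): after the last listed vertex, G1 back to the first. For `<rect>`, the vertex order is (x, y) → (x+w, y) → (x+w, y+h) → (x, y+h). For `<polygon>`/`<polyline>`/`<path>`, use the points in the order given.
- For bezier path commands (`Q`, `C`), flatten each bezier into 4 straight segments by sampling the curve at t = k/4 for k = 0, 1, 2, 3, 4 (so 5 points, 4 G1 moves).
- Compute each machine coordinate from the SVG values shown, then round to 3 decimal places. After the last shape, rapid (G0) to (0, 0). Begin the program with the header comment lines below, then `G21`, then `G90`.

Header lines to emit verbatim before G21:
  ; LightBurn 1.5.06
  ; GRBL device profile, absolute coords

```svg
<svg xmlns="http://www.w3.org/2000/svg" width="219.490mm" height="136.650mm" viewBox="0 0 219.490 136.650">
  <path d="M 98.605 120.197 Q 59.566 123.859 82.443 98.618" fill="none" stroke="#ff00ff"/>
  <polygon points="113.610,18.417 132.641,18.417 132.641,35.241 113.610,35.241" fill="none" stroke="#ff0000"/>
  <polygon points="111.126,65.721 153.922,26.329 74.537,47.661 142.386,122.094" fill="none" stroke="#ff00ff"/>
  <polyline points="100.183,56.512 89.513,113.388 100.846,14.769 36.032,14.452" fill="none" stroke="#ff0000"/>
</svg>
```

Since the viewBox matches the mm dimensions, user units are millimetres directly. The only transform is the Y-flip y_m = 136.650 − y_svg.

Shape 1 is a quadratic bezier drawn with `<path>`. Its stroke #ff00ff means score at S592, F1932. After flipping Y the toolpath is (98.605,16.453) → (82.955,16.428) → (75.045,20.017) → (74.874,27.218) → (82.443,38.032).

Shape 2 is a rectangle drawn with `<polygon>`. Its stroke #ff0000 means cut at S923, F741. After flipping Y the toolpath is (113.610,118.233) → (132.641,118.233) → (132.641,101.409) → (113.610,101.409) → (113.610,118.233), returning to the start.

Shape 3 is a closed polygon drawn with `<polygon>`. Its stroke #ff00ff means score at S592, F1932. After flipping Y the toolpath is (111.126,70.929) → (153.922,110.321) → (74.537,88.989) → (142.386,14.556) → (111.126,70.929), returning to the start.

Shape 4 is a open polyline drawn with `<polyline>`. Its stroke #ff0000 means cut at S923, F741. After flipping Y the toolpath is (100.183,80.138) → (89.513,23.262) → (100.846,121.881) → (36.032,122.198).

; LightBurn 1.5.06
; GRBL device profile, absolute coords
G21
G90
G0 X98.605 Y16.453
M3 S592
G1 X82.955 Y16.428 F1932
G1 X75.045 Y20.017
G1 X74.874 Y27.218
G1 X82.443 Y38.032
M5
G0 X113.610 Y118.233
M3 S923
G1 X132.641 Y118.233 F741
G1 X132.641 Y101.409
G1 X113.610 Y101.409
G1 X113.610 Y118.233
M5
G0 X111.126 Y70.929
M3 S592
G1 X153.922 Y110.321 F1932
G1 X74.537 Y88.989
G1 X142.386 Y14.556
G1 X111.126 Y70.929
M5
G0 X100.183 Y80.138
M3 S923
G1 X89.513 Y23.262 F741
G1 X100.846 Y121.881
G1 X36.032 Y122.198
M5
G0 X0.000 Y0.000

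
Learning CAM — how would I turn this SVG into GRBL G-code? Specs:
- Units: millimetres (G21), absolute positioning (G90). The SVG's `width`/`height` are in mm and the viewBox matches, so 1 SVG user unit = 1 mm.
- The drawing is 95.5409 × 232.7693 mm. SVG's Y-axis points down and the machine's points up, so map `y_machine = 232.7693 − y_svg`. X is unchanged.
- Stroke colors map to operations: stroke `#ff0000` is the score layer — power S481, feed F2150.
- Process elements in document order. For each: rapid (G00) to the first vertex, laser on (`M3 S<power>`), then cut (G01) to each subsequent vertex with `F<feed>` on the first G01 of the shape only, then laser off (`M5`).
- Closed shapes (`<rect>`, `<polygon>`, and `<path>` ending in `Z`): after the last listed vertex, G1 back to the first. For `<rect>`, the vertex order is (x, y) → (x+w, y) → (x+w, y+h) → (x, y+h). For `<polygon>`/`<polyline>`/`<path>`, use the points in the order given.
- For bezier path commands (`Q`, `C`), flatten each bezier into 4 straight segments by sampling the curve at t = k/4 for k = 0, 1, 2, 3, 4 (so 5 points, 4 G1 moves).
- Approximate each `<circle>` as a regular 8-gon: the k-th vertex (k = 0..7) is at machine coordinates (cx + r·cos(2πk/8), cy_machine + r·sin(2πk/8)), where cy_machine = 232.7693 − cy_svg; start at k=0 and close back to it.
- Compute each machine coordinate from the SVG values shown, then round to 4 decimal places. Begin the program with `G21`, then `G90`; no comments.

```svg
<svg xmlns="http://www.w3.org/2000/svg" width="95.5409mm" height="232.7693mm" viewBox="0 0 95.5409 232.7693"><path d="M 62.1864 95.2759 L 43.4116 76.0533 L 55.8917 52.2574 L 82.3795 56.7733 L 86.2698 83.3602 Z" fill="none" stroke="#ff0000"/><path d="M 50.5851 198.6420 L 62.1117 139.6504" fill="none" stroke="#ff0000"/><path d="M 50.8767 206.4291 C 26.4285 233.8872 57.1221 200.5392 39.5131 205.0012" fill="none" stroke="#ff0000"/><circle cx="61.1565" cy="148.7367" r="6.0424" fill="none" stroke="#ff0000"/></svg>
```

Since the viewBox matches the mm dimensions, user units are millimetres directly. The only transform is the Y-flip y_m = 232.7693 − y_svg.

Shape 1 is a regular polygon drawn with `<path>`. Its stroke #ff0000 means score at S481, F2150. After flipping Y the toolpath is (62.1864,137.4934) → (43.4116,156.7160) → (55.8917,180.5119) → (82.3795,175.9960) → (86.2698,149.4091) → (62.1864,137.4934), returning to the start.

Shape 2 is a line segment drawn with `<path>`. Its stroke #ff0000 means score at S481, F2150. After flipping Y the toolpath is (50.5851,34.1273) → (62.1117,93.1189).

Shape 3 is a cubic bezier drawn with `<path>`. Its stroke #ff0000 means score at S481, F2150. After flipping Y the toolpath is (50.8767,26.3402) → (41.2633,15.6069) → (42.6302,18.4306) → (45.2794,25.5661) → (39.5131,27.7681).

Shape 4 is a circle drawn with `<circle>`. Its stroke #ff0000 means score at S481, F2150. After flipping Y the toolpath is (67.1989,84.0326) → (65.4291,88.3052) → (61.1565,90.0750) → (56.8839,88.3052) → (55.1141,84.0326) → (56.8839,79.7600) → (61.1565,77.9902) → (65.4291,79.7600) → (67.1989,84.0326), returning to the start.

G21
G90
G00 X62.1864 Y137.4934
M3 S481
G01 X43.4116 Y156.7160 F2150
G01 X55.8917 Y180.5119
G01 X82.3795 Y175.9960
G01 X86.2698 Y149.4091
G01 X62.1864 Y137.4934
M5
G00 X50.5851 Y34.1273
M3 S481
G01 X62.1117 Y93.1189 F2150
M5
G00 X50.8767 Y26.3402
M3 S481
G01 X41.2633 Y15.6069 F2150
G01 X42.6302 Y18.4306
G01 X45.2794 Y25.5661
G01 X39.5131 Y27.7681
M5
G00 X67.1989 Y84.0326
M3 S481
G01 X65.4291 Y88.3052 F2150
G01 X61.1565 Y90.0750
G01 X56.8839 Y88.3052
G01 X55.1141 Y84.0326
G01 X56.8839 Y79.7600
G01 X61.1565 Y77.9902
G01 X65.4291 Y79.7600
G01 X67.1989 Y84.0326
M5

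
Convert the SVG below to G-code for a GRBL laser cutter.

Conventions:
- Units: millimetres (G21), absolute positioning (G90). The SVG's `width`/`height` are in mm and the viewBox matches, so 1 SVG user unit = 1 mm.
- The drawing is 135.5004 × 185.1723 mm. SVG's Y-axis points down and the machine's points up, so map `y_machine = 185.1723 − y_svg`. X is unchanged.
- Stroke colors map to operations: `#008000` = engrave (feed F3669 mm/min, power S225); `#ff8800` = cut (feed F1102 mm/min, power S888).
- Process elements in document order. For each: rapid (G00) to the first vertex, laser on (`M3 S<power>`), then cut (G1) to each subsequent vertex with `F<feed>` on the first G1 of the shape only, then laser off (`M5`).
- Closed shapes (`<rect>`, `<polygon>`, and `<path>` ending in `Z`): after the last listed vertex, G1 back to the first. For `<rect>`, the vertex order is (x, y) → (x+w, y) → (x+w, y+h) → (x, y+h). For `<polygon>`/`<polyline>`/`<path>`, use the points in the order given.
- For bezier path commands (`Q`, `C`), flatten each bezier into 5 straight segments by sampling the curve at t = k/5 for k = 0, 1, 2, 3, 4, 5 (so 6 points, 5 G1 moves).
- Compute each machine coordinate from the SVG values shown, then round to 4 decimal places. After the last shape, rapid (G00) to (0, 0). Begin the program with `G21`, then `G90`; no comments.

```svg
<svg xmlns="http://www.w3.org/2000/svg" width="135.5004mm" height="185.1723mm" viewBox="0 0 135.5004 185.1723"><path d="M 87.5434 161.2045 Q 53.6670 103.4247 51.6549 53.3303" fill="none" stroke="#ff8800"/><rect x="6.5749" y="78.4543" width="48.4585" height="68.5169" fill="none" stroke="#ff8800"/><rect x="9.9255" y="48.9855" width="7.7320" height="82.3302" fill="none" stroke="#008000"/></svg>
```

G21
G90
G00 X87.5434 Y23.9678
M3 S888
G1 X75.2674 Y46.7723 F1102
G1 X65.5406 Y68.9620
G1 X58.3629 Y90.5368
G1 X53.7343 Y111.4968
G1 X51.6549 Y131.8420
M5
G00 X6.5749 Y106.7180
M3 S888
G1 X55.0334 Y106.7180 F1102
G1 X55.0334 Y38.2011
G1 X6.5749 Y38.2011
G1 X6.5749 Y106.7180
M5
G00 X9.9255 Y136.1868
M3 S225
G1 X17.6575 Y136.1868 F3669
G1 X17.6575 Y53.8566
G1 X9.9255 Y53.8566
G1 X9.9255 Y136.1868
M5
G00 X0.0000 Y0.0000

Since the viewBox matches the mm dimensions, user units are millimetres directly. The only transform is the Y-flip y_m = 185.1723 − y_svg.

Shape 1 is a quadratic bezier drawn with `<path>`. Its stroke #ff8800 means cut at S888, F1102. After flipping Y the toolpath is (87.5434,23.9678) → (75.2674,46.7723) → (65.5406,68.9620) → (58.3629,90.5368) → (53.7343,111.4968) → (51.6549,131.8420).

Shape 2 is a rectangle drawn with `<rect>`. Its stroke #ff8800 means cut at S888, F1102. After flipping Y the toolpath is (6.5749,106.7180) → (55.0334,106.7180) → (55.0334,38.2011) → (6.5749,38.2011) → (6.5749,106.7180), returning to the start.

Shape 3 is a rectangle drawn with `<rect>`. Its stroke #008000 means engrave at S225, F3669. After flipping Y the toolpath is (9.9255,136.1868) → (17.6575,136.1868) → (17.6575,53.8566) → (9.9255,53.8566) → (9.9255,136.1868), returning to the start.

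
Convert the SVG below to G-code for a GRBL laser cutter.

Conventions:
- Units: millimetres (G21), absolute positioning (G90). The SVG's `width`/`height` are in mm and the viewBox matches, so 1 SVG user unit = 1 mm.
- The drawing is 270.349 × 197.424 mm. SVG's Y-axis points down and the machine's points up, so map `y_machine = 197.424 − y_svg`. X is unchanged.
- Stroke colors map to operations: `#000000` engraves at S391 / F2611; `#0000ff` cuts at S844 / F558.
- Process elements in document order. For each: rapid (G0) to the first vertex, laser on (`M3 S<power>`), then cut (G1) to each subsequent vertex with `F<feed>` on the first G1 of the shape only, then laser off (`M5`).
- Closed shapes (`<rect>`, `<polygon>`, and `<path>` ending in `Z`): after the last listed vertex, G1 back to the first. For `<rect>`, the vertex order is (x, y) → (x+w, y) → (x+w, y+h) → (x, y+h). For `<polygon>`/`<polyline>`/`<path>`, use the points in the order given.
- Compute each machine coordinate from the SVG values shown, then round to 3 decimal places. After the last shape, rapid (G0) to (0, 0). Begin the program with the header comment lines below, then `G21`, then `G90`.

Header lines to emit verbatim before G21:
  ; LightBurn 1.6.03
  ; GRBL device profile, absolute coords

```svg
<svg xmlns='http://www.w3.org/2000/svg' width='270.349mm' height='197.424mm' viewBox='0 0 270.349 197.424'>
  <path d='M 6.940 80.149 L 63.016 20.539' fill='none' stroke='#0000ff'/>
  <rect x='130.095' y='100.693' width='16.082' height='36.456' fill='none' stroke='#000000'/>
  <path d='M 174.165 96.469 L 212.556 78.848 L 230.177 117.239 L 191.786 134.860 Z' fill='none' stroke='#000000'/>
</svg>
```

viewBox `0 0 270.349 197.424` with mm width/height → 1 unit = 1 mm. Flip: y_m = 197.424 − y_svg.

**Shape 1** — `<path>` line segment, stroke `#0000ff` → cut (S844, F558). Machine vertices: (6.940,117.275) → (63.016,176.885). Open path.

**Shape 2** — `<rect>` rectangle, stroke `#000000` → engrave (S391, F2611). Machine vertices: (130.095,96.731) → (146.177,96.731) → (146.177,60.275) → (130.095,60.275) → (130.095,96.731). Closed: final G1 returns to the first vertex.

**Shape 3** — `<path>` regular polygon, stroke `#000000` → engrave (S391, F2611). Machine vertices: (174.165,100.955) → (212.556,118.576) → (230.177,80.185) → (191.786,62.564) → (174.165,100.955). Closed: final G1 returns to the first vertex.

; LightBurn 1.6.03
; GRBL device profile, absolute coords
G21
G90
G0 X6.940 Y117.275
M3 S844
G1 X63.016 Y176.885 F558
M5
G0 X130.095 Y96.731
M3 S391
G1 X146.177 Y96.731 F2611
G1 X146.177 Y60.275
G1 X130.095 Y60.275
G1 X130.095 Y96.731
M5
G0 X174.165 Y100.955
M3 S391
G1 X212.556 Y118.576 F2611
G1 X230.177 Y80.185
G1 X191.786 Y62.564
G1 X174.165 Y100.955
M5
G0 X0.000 Y0.000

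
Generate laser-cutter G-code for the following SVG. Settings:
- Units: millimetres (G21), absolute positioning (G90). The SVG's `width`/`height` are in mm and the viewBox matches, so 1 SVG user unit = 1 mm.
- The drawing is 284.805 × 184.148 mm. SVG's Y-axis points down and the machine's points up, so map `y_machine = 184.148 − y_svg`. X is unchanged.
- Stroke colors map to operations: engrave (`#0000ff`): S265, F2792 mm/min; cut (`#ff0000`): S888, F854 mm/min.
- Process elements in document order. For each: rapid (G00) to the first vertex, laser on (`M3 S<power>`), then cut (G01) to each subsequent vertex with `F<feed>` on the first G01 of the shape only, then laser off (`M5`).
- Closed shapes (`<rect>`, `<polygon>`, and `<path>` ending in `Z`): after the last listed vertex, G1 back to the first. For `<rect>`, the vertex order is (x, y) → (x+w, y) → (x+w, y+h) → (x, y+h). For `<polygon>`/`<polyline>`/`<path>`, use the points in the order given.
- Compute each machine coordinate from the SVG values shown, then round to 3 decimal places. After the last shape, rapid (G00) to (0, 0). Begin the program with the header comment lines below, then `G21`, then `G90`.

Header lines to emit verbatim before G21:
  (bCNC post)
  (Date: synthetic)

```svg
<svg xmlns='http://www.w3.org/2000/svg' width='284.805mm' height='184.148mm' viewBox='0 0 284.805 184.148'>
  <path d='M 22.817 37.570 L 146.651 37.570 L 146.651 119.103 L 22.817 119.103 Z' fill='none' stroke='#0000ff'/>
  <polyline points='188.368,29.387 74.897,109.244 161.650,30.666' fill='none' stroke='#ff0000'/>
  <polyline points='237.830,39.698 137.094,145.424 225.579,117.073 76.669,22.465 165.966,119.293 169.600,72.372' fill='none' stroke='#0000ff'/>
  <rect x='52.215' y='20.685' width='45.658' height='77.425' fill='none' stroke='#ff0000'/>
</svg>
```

viewBox `0 0 284.805 184.148` with mm width/height → 1 unit = 1 mm. Flip: y_m = 184.148 − y_svg.

**Shape 1** — `<path>` rectangle, stroke `#0000ff` → engrave (S265, F2792). Machine vertices: (22.817,146.578) → (146.651,146.578) → (146.651,65.045) → (22.817,65.045) → (22.817,146.578). Closed: final G1 returns to the first vertex.

**Shape 2** — `<polyline>` open polyline, stroke `#ff0000` → cut (S888, F854). Machine vertices: (188.368,154.761) → (74.897,74.904) → (161.650,153.482). Open path.

**Shape 3** — `<polyline>` open polyline, stroke `#0000ff` → engrave (S265, F2792). Machine vertices: (237.830,144.450) → (137.094,38.724) → (225.579,67.075) → (76.669,161.683) → (165.966,64.855) → (169.600,111.776). Open path.

**Shape 4** — `<rect>` rectangle, stroke `#ff0000` → cut (S888, F854). Machine vertices: (52.215,163.463) → (97.873,163.463) → (97.873,86.038) → (52.215,86.038) → (52.215,163.463). Closed: final G1 returns to the first vertex.

(bCNC post)
(Date: synthetic)
G21
G90
G00 X22.817 Y146.578
M3 S265
G01 X146.651 Y146.578 F2792
G01 X146.651 Y65.045
G01 X22.817 Y65.045
G01 X22.817 Y146.578
M5
G00 X188.368 Y154.761
M3 S888
G01 X74.897 Y74.904 F854
G01 X161.650 Y153.482
M5
G00 X237.830 Y144.450
M3 S265
G01 X137.094 Y38.724 F2792
G01 X225.579 Y67.075
G01 X76.669 Y161.683
G01 X165.966 Y64.855
G01 X169.600 Y111.776
M5
G00 X52.215 Y163.463
M3 S888
G01 X97.873 Y163.463 F854
G01 X97.873 Y86.038
G01 X52.215 Y86.038
G01 X52.215 Y163.463
M5
G00 X0.000 Y0.000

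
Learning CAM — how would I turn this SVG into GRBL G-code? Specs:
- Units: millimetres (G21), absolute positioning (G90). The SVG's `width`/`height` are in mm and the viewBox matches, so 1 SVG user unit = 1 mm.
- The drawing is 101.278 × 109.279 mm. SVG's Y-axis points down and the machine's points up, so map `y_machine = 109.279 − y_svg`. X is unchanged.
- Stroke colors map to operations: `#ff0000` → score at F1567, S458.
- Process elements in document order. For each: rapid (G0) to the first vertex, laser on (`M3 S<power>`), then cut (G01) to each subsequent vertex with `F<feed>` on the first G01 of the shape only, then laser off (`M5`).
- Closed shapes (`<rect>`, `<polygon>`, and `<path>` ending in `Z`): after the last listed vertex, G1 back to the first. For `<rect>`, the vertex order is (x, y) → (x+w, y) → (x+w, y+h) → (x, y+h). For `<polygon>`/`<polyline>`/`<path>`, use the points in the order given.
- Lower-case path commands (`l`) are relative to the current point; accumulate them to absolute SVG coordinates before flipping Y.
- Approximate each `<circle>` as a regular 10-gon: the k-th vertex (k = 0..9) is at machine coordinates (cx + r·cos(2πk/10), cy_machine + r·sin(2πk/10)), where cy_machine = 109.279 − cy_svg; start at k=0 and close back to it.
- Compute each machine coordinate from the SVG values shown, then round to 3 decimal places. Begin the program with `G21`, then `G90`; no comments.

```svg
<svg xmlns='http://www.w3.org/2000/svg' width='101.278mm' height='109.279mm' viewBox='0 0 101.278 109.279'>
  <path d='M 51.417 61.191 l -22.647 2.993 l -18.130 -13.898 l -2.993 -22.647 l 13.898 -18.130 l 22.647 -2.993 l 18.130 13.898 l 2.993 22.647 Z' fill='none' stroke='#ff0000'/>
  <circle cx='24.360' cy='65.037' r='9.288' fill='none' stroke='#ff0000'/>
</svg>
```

G21
G90
G0 X51.417 Y48.088
M3 S458
G01 X28.770 Y45.095 F1567
G01 X10.640 Y58.993
G01 X7.647 Y81.640
G01 X21.545 Y99.770
G01 X44.192 Y102.763
G01 X62.322 Y88.865
G01 X65.315 Y66.218
G01 X51.417 Y48.088
M5
G0 X33.648 Y44.242
M3 S458
G01 X31.874 Y49.701 F1567
G01 X27.230 Y53.075
G01 X21.490 Y53.075
G01 X16.846 Y49.701
G01 X15.072 Y44.242
G01 X16.846 Y38.783
G01 X21.490 Y35.409
G01 X27.230 Y35.409
G01 X31.874 Y38.783
G01 X33.648 Y44.242
M5

Since the viewBox matches the mm dimensions, user units are millimetres directly. The only transform is the Y-flip y_m = 109.279 − y_svg.

Shape 1 is a regular polygon drawn with `<path>`. Its stroke #ff0000 means score at S458, F1567. After flipping Y the toolpath is (51.417,48.088) → (28.770,45.095) → (10.640,58.993) → (7.647,81.640) → (21.545,99.770) → (44.192,102.763) → (62.322,88.865) → (65.315,66.218) → (51.417,48.088), returning to the start.

Shape 2 is a circle drawn with `<circle>`. Its stroke #ff0000 means score at S458, F1567. After flipping Y the toolpath is (33.648,44.242) → (31.874,49.701) → (27.230,53.075) → (21.490,53.075) → (16.846,49.701) → (15.072,44.242) → (16.846,38.783) → (21.490,35.409) → (27.230,35.409) → (31.874,38.783) → (33.648,44.242), returning to the start.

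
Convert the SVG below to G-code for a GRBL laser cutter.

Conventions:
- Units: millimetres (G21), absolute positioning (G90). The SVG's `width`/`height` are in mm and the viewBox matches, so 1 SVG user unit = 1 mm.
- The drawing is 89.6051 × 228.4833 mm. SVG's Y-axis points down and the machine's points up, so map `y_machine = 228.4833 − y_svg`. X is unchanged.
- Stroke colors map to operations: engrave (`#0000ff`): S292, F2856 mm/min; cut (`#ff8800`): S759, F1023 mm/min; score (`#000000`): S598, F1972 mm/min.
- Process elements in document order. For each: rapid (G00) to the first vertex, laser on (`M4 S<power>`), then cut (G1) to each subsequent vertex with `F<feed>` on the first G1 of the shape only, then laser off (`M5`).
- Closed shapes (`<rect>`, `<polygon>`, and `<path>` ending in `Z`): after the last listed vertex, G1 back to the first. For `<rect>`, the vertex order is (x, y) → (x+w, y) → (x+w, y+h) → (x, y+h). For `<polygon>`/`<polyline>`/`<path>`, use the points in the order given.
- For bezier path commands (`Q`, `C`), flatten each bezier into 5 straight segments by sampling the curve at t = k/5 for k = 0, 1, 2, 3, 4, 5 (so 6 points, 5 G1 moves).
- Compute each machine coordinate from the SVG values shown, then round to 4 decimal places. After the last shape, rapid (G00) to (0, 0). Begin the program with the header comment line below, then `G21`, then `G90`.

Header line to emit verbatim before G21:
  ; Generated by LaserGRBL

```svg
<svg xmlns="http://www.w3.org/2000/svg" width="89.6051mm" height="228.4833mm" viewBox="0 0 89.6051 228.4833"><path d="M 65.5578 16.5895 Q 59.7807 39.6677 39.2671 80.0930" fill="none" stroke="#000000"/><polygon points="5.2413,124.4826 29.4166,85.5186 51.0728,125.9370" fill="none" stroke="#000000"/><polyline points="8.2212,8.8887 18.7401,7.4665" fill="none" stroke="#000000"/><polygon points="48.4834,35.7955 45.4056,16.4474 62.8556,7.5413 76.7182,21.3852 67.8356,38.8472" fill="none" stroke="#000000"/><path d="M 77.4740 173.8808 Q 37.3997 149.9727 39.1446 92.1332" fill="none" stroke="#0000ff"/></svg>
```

1 u = 1 mm; y_m = 228.4833 − y.

[1] `<path>` quadratic bezier, #000000→score S598 F1972: (65.5578,211.8938) → (62.6575,201.9686) → (58.5783,190.6557) → (53.3201,177.9550) → (46.8831,163.8665) → (39.2671,148.3903)

[2] `<polygon>` regular polygon, #000000→score S598 F1972: (5.2413,104.0007) → (29.4166,142.9647) → (51.0728,102.5463) → (5.2413,104.0007) (closed)

[3] `<polyline>` line segment, #000000→score S598 F1972: (8.2212,219.5946) → (18.7401,221.0168)

[4] `<polygon>` regular polygon, #000000→score S598 F1972: (48.4834,192.6878) → (45.4056,212.0359) → (62.8556,220.9420) → (76.7182,207.0981) → (67.8356,189.6361) → (48.4834,192.6878) (closed)

[5] `<path>` quadratic bezier, #0000ff→engrave S292 F2856: (77.4740,54.6025) → (63.1170,65.5230) → (52.1056,79.1580) → (44.4398,95.5075) → (40.1194,114.5716) → (39.1446,136.3501)

; Generated by LaserGRBL
G21
G90
G00 X65.5578 Y211.8938
M4 S598
G1 X62.6575 Y201.9686 F1972
G1 X58.5783 Y190.6557
G1 X53.3201 Y177.9550
G1 X46.8831 Y163.8665
G1 X39.2671 Y148.3903
M5
G00 X5.2413 Y104.0007
M4 S598
G1 X29.4166 Y142.9647 F1972
G1 X51.0728 Y102.5463
G1 X5.2413 Y104.0007
M5
G00 X8.2212 Y219.5946
M4 S598
G1 X18.7401 Y221.0168 F1972
M5
G00 X48.4834 Y192.6878
M4 S598
G1 X45.4056 Y212.0359 F1972
G1 X62.8556 Y220.9420
G1 X76.7182 Y207.0981
G1 X67.8356 Y189.6361
G1 X48.4834 Y192.6878
M5
G00 X77.4740 Y54.6025
M4 S292
G1 X63.1170 Y65.5230 F2856
G1 X52.1056 Y79.1580
G1 X44.4398 Y95.5075
G1 X40.1194 Y114.5716
G1 X39.1446 Y136.3501
M5
G00 X0.0000 Y0.0000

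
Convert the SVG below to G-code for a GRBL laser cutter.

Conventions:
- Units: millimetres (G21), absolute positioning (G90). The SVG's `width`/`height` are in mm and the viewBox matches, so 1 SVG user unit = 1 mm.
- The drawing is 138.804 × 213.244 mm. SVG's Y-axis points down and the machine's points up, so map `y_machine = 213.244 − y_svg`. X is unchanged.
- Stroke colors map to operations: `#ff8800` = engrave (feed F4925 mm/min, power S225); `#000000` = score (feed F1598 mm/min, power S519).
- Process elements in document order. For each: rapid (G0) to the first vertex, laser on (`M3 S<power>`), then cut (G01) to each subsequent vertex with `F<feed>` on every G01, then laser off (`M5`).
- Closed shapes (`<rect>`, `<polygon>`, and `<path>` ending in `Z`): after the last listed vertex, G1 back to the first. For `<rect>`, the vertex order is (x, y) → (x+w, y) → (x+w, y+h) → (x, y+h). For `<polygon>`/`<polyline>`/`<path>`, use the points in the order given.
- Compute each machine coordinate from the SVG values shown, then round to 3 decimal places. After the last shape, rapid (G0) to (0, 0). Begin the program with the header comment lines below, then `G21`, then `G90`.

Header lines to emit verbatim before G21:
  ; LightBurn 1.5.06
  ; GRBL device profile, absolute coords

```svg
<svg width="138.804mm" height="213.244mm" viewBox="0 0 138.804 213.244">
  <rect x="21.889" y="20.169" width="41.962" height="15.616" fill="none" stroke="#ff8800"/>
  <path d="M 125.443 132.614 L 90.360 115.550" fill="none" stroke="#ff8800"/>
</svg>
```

; LightBurn 1.5.06
; GRBL device profile, absolute coords
G21
G90
G0 X21.889 Y193.075
M3 S225
G01 X63.851 Y193.075 F4925
G01 X63.851 Y177.459 F4925
G01 X21.889 Y177.459 F4925
G01 X21.889 Y193.075 F4925
M5
G0 X125.443 Y80.630
M3 S225
G01 X90.360 Y97.694 F4925
M5
G0 X0.000 Y0.000

Since the viewBox matches the mm dimensions, user units are millimetres directly. The only transform is the Y-flip y_m = 213.244 − y_svg.

Shape 1 is a rectangle drawn with `<rect>`. Its stroke #ff8800 means engrave at S225, F4925. After flipping Y the toolpath is (21.889,193.075) → (63.851,193.075) → (63.851,177.459) → (21.889,177.459) → (21.889,193.075), returning to the start.

Shape 2 is a line segment drawn with `<path>`. Its stroke #ff8800 means engrave at S225, F4925. After flipping Y the toolpath is (125.443,80.630) → (90.360,97.694).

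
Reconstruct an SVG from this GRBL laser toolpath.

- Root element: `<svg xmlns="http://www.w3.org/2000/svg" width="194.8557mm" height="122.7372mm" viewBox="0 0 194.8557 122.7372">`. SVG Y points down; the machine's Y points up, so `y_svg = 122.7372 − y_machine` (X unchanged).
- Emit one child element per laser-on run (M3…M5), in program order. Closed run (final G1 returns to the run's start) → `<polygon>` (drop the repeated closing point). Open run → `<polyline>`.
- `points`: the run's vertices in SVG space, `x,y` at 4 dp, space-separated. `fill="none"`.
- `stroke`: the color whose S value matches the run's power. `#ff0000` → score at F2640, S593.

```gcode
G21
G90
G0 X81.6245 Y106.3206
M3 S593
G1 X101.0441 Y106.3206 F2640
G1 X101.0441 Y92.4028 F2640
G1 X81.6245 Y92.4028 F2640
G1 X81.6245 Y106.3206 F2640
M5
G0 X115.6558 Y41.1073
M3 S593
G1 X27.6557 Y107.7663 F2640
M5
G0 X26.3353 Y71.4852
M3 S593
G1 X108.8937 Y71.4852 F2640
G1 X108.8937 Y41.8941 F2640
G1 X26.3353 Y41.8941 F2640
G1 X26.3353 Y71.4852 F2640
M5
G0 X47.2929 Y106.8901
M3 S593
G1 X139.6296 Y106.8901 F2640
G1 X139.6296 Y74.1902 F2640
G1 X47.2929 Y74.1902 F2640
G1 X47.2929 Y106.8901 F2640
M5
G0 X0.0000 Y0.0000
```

Machine Y-up, SVG Y-down with viewBox height 122.7372, so y_svg = 122.7372 − y_machine; X carries over. Every run uses S593, so all elements get stroke `#ff0000` (score).

Run 1: The run returns to its start, so emit a `<polygon>` with points (Y-flipped): 81.6245,16.4166 101.0441,16.4166 101.0441,30.3344 81.6245,30.3344.

Run 2: The run is open, so emit a `<polyline>` with points (Y-flipped): 115.6558,81.6299 27.6557,14.9709.

Run 3: The run returns to its start, so emit a `<polygon>` with points (Y-flipped): 26.3353,51.2520 108.8937,51.2520 108.8937,80.8431 26.3353,80.8431.

Run 4: The run returns to its start, so emit a `<polygon>` with points (Y-flipped): 47.2929,15.8471 139.6296,15.8471 139.6296,48.5470 47.2929,48.5470.

<svg xmlns="http://www.w3.org/2000/svg" width="194.8557mm" height="122.7372mm" viewBox="0 0 194.8557 122.7372">
  <polygon points="81.6245,16.4166 101.0441,16.4166 101.0441,30.3344 81.6245,30.3344" fill="none" stroke="#ff0000"/>
  <polyline points="115.6558,81.6299 27.6557,14.9709" fill="none" stroke="#ff0000"/>
  <polygon points="26.3353,51.2520 108.8937,51.2520 108.8937,80.8431 26.3353,80.8431" fill="none" stroke="#ff0000"/>
  <polygon points="47.2929,15.8471 139.6296,15.8471 139.6296,48.5470 47.2929,48.5470" fill="none" stroke="#ff0000"/>
</svg>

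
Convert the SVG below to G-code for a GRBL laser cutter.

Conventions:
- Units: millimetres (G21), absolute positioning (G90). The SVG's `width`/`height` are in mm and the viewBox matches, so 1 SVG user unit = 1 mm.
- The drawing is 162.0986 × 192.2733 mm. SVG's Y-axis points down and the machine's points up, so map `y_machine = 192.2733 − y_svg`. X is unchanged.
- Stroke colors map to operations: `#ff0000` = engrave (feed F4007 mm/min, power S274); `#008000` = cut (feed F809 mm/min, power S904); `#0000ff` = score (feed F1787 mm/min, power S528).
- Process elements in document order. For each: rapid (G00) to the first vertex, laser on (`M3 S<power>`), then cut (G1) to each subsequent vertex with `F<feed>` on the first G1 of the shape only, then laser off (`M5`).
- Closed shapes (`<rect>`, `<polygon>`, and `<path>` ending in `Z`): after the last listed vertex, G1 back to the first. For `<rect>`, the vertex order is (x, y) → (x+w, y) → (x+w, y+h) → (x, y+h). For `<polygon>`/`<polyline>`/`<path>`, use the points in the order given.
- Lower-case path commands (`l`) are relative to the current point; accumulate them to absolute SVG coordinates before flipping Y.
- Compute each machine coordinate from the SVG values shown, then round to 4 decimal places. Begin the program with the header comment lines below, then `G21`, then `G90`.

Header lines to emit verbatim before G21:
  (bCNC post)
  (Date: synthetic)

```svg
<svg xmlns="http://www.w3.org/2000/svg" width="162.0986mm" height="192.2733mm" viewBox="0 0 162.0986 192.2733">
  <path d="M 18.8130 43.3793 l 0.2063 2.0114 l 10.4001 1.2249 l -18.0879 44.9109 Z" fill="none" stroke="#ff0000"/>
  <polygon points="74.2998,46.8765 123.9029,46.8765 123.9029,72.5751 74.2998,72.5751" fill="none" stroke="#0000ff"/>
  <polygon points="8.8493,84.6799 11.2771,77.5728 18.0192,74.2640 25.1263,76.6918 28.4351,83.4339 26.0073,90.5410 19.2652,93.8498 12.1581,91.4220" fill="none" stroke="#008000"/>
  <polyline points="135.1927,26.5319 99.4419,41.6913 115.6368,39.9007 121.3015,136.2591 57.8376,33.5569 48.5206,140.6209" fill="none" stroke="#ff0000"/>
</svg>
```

(bCNC post)
(Date: synthetic)
G21
G90
G00 X18.8130 Y148.8940
M3 S274
G1 X19.0193 Y146.8826 F4007
G1 X29.4194 Y145.6577
G1 X11.3315 Y100.7468
G1 X18.8130 Y148.8940
M5
G00 X74.2998 Y145.3968
M3 S528
G1 X123.9029 Y145.3968 F1787
G1 X123.9029 Y119.6982
G1 X74.2998 Y119.6982
G1 X74.2998 Y145.3968
M5
G00 X8.8493 Y107.5934
M3 S904
G1 X11.2771 Y114.7005 F809
G1 X18.0192 Y118.0093
G1 X25.1263 Y115.5815
G1 X28.4351 Y108.8394
G1 X26.0073 Y101.7323
G1 X19.2652 Y98.4235
G1 X12.1581 Y100.8513
G1 X8.8493 Y107.5934
M5
G00 X135.1927 Y165.7414
M3 S274
G1 X99.4419 Y150.5820 F4007
G1 X115.6368 Y152.3726
G1 X121.3015 Y56.0142
G1 X57.8376 Y158.7164
G1 X48.5206 Y51.6524
M5

1 u = 1 mm; y_m = 192.2733 − y.

[1] `<path>` closed polygon, #ff0000→engrave S274 F4007: (18.8130,148.8940) → (19.0193,146.8826) → (29.4194,145.6577) → (11.3315,100.7468) → (18.8130,148.8940) (closed)

[2] `<polygon>` rectangle, #0000ff→score S528 F1787: (74.2998,145.3968) → (123.9029,145.3968) → (123.9029,119.6982) → (74.2998,119.6982) → (74.2998,145.3968) (closed)

[3] `<polygon>` regular polygon, #008000→cut S904 F809: (8.8493,107.5934) → (11.2771,114.7005) → (18.0192,118.0093) → (25.1263,115.5815) → (28.4351,108.8394) → (26.0073,101.7323) → (19.2652,98.4235) → (12.1581,100.8513) → (8.8493,107.5934) (closed)

[4] `<polyline>` open polyline, #ff0000→engrave S274 F4007: (135.1927,165.7414) → (99.4419,150.5820) → (115.6368,152.3726) → (121.3015,56.0142) → (57.8376,158.7164) → (48.5206,51.6524)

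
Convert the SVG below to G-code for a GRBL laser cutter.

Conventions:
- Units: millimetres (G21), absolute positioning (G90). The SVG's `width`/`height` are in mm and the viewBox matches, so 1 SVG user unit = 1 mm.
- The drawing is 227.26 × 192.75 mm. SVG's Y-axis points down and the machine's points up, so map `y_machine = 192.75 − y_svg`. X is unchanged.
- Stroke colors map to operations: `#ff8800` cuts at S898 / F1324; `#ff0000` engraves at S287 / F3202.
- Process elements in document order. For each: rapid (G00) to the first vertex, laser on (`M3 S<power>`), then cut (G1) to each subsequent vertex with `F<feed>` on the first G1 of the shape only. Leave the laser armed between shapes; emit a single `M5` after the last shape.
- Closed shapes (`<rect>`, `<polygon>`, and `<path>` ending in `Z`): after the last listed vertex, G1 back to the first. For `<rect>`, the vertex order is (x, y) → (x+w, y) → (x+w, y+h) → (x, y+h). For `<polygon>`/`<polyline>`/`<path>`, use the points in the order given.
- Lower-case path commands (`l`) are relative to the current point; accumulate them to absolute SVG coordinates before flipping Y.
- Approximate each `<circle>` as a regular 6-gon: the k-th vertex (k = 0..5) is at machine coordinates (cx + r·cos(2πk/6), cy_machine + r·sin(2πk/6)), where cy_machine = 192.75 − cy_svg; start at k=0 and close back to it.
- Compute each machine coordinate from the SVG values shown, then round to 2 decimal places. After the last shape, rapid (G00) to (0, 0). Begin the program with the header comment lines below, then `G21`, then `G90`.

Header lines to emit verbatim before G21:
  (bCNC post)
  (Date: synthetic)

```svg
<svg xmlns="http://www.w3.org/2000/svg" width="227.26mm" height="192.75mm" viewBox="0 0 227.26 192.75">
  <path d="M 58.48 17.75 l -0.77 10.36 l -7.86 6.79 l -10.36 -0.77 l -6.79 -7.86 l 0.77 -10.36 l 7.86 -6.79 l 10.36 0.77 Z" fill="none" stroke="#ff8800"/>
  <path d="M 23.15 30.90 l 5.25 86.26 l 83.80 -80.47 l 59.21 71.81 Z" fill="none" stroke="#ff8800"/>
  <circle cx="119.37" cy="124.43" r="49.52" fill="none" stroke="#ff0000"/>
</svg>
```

(bCNC post)
(Date: synthetic)
G21
G90
G00 X58.48 Y175.00
M3 S898
G1 X57.71 Y164.64 F1324
G1 X49.85 Y157.85
G1 X39.49 Y158.62
G1 X32.70 Y166.48
G1 X33.47 Y176.84
G1 X41.33 Y183.63
G1 X51.69 Y182.86
G1 X58.48 Y175.00
G00 X23.15 Y161.85
M3 S898
G1 X28.40 Y75.59 F1324
G1 X112.20 Y156.06
G1 X171.41 Y84.25
G1 X23.15 Y161.85
G00 X168.89 Y68.32
M3 S287
G1 X144.13 Y111.21 F3202
G1 X94.61 Y111.21
G1 X69.85 Y68.32
G1 X94.61 Y25.43
G1 X144.13 Y25.43
G1 X168.89 Y68.32
M5
G00 X0.00 Y0.00

Since the viewBox matches the mm dimensions, user units are millimetres directly. The only transform is the Y-flip y_m = 192.75 − y_svg.

Shape 1 is a regular polygon drawn with `<path>`. Its stroke #ff8800 means cut at S898, F1324. After flipping Y the toolpath is (58.48,175.00) → (57.71,164.64) → (49.85,157.85) → (39.49,158.62) → (32.70,166.48) → (33.47,176.84) → (41.33,183.63) → (51.69,182.86) → (58.48,175.00), returning to the start.

Shape 2 is a closed polygon drawn with `<path>`. Its stroke #ff8800 means cut at S898, F1324. After flipping Y the toolpath is (23.15,161.85) → (28.40,75.59) → (112.20,156.06) → (171.41,84.25) → (23.15,161.85), returning to the start.

Shape 3 is a circle drawn with `<circle>`. Its stroke #ff0000 means engrave at S287, F3202. After flipping Y the toolpath is (168.89,68.32) → (144.13,111.21) → (94.61,111.21) → (69.85,68.32) → (94.61,25.43) → (144.13,25.43) → (168.89,68.32), returning to the start.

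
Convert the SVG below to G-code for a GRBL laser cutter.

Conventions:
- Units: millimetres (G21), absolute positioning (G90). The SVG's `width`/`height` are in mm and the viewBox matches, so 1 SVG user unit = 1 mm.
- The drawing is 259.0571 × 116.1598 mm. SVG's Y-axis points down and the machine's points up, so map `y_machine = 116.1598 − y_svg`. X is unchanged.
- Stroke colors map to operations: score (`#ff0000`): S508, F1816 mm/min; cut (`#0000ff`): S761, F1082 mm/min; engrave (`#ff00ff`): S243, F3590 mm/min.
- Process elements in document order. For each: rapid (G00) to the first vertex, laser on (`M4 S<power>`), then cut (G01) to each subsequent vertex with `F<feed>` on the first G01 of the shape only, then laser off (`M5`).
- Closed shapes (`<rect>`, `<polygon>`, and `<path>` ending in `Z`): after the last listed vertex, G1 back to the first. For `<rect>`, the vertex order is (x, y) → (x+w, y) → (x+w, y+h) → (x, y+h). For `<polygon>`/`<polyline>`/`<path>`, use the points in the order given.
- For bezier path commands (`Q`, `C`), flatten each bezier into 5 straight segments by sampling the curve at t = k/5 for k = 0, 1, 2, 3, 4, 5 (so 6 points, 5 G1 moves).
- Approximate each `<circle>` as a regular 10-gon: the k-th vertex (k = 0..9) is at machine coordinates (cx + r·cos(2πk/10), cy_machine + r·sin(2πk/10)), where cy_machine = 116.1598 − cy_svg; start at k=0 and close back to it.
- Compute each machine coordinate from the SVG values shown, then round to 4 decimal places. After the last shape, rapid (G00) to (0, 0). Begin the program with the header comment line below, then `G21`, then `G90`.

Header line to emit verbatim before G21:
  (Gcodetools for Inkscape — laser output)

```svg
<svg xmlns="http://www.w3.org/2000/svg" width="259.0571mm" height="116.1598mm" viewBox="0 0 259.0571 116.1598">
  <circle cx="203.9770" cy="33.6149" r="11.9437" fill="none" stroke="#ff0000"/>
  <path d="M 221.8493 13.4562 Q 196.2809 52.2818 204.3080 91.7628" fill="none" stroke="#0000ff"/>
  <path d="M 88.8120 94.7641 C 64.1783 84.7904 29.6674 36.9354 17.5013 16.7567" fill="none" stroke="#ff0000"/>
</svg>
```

viewBox `0 0 259.0571 116.1598` with mm width/height → 1 unit = 1 mm. Flip: y_m = 116.1598 − y_svg.

**Shape 1** — `<circle>` circle, stroke `#ff0000` → score (S508, F1816). Machine vertices: (215.9207,82.5449) → (213.6397,89.5652) → (207.6678,93.9040) → (200.2862,93.9040) → (194.3143,89.5652) → (192.0333,82.5449) → (194.3143,75.5246) → (200.2862,71.1858) → (207.6678,71.1858) → (213.6397,75.5246) → (215.9207,82.5449). Closed: final G1 returns to the first vertex.

**Shape 2** — `<path>` quadratic bezier, stroke `#0000ff` → cut (S761, F1082). Control points (SVG): P0=(221.8493,13.4562), P1=(196.2809,52.2818), P2=(204.3080,91.7628); sampled at t=k/5. Machine vertices: (221.8493,102.7036) → (212.9658,87.1471) → (206.7699,71.5383) → (203.2616,55.8769) → (202.4410,40.1632) → (204.3080,24.3970). Open path.

**Shape 3** — `<path>` cubic bezier, stroke `#ff0000` → score (S508, F1816). Control points (SVG): P0=(88.8120,94.7641), P1=(64.1783,84.7904), P2=(29.6674,36.9354), P3=(17.5013,16.7567); sampled at t=k/5. Machine vertices: (88.8120,21.3957) → (73.1043,31.4012) → (56.5727,47.3515) → (40.7639,66.0997) → (27.2246,84.4992) → (17.5013,99.4031). Open path.

(Gcodetools for Inkscape — laser output)
G21
G90
G00 X215.9207 Y82.5449
M4 S508
G01 X213.6397 Y89.5652 F1816
G01 X207.6678 Y93.9040
G01 X200.2862 Y93.9040
G01 X194.3143 Y89.5652
G01 X192.0333 Y82.5449
G01 X194.3143 Y75.5246
G01 X200.2862 Y71.1858
G01 X207.6678 Y71.1858
G01 X213.6397 Y75.5246
G01 X215.9207 Y82.5449
M5
G00 X221.8493 Y102.7036
M4 S761
G01 X212.9658 Y87.1471 F1082
G01 X206.7699 Y71.5383
G01 X203.2616 Y55.8769
G01 X202.4410 Y40.1632
G01 X204.3080 Y24.3970
M5
G00 X88.8120 Y21.3957
M4 S508
G01 X73.1043 Y31.4012 F1816
G01 X56.5727 Y47.3515
G01 X40.7639 Y66.0997
G01 X27.2246 Y84.4992
G01 X17.5013 Y99.4031
M5
G00 X0.0000 Y0.0000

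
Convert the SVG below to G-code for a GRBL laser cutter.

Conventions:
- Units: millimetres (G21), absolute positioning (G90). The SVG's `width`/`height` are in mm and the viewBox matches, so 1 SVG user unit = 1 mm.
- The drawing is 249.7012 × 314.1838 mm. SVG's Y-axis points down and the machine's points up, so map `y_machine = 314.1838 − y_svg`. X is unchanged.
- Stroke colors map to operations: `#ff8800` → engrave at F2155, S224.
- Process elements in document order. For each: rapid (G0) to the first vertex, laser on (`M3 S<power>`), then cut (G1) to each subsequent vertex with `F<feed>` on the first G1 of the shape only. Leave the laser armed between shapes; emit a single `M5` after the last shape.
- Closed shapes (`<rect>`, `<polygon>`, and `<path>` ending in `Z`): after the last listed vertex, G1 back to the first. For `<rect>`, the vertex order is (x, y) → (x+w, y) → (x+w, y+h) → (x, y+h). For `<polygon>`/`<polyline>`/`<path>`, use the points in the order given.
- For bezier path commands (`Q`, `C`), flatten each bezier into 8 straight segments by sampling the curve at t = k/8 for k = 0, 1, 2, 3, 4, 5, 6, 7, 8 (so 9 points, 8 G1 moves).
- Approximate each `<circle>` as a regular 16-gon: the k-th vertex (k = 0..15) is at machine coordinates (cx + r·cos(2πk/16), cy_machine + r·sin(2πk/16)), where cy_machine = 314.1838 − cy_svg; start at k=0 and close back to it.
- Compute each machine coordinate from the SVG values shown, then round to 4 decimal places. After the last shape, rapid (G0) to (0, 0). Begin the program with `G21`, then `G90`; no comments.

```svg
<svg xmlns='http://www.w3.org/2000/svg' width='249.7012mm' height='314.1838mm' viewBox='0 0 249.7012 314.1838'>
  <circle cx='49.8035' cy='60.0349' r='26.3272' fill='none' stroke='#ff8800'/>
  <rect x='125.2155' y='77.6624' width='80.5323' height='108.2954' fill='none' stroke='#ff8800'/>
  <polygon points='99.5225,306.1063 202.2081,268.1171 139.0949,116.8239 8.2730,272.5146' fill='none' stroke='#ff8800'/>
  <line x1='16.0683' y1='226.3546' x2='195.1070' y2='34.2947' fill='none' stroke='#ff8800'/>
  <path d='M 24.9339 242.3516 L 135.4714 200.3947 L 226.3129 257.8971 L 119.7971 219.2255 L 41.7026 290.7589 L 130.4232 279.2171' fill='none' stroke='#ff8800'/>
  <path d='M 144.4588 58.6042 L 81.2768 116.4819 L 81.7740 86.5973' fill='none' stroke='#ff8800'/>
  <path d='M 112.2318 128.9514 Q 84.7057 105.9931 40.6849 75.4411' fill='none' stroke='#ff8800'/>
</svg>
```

viewBox `0 0 249.7012 314.1838` with mm width/height → 1 unit = 1 mm. Flip: y_m = 314.1838 − y_svg.

**Shape 1** — `<circle>` circle, stroke `#ff8800` → engrave (S224, F2155). Machine vertices: (76.1307,254.1489) → (74.1267,264.2239) → (68.4196,272.7650) → (59.8785,278.4721) → (49.8035,280.4761) → (39.7285,278.4721) → (31.1874,272.7650) → (25.4803,264.2239) → (23.4763,254.1489) → (25.4803,244.0739) → (31.1874,235.5328) → (39.7285,229.8257) → (49.8035,227.8217) → (59.8785,229.8257) → (68.4196,235.5328) → (74.1267,244.0739) → (76.1307,254.1489). Closed: final G1 returns to the first vertex.

**Shape 2** — `<rect>` rectangle, stroke `#ff8800` → engrave (S224, F2155). Machine vertices: (125.2155,236.5214) → (205.7478,236.5214) → (205.7478,128.2260) → (125.2155,128.2260) → (125.2155,236.5214). Closed: final G1 returns to the first vertex.

**Shape 3** — `<polygon>` closed polygon, stroke `#ff8800` → engrave (S224, F2155). Machine vertices: (99.5225,8.0775) → (202.2081,46.0667) → (139.0949,197.3599) → (8.2730,41.6692) → (99.5225,8.0775). Closed: final G1 returns to the first vertex.

**Shape 4** — `<line>` line segment, stroke `#ff8800` → engrave (S224, F2155). Machine vertices: (16.0683,87.8292) → (195.1070,279.8891). Open path.

**Shape 5** — `<path>` open polyline, stroke `#ff8800` → engrave (S224, F2155). Machine vertices: (24.9339,71.8322) → (135.4714,113.7891) → (226.3129,56.2867) → (119.7971,94.9583) → (41.7026,23.4249) → (130.4232,34.9667). Open path.

**Shape 6** — `<path>` open polyline, stroke `#ff8800` → engrave (S224, F2155). Machine vertices: (144.4588,255.5796) → (81.2768,197.7019) → (81.7740,227.5865). Open path.

**Shape 7** — `<path>` quadratic bezier, stroke `#ff8800` → engrave (S224, F2155). Control points (SVG): P0=(112.2318,128.9514), P1=(84.7057,105.9931), P2=(40.6849,75.4411); sampled at t=k/8. Machine vertices: (112.2318,185.2324) → (105.0925,191.0906) → (97.4378,197.1862) → (89.2677,203.5190) → (80.5820,210.0891) → (71.3809,216.8966) → (61.6644,223.9413) → (51.4324,231.2234) → (40.6849,238.7427). Open path.

G21
G90
G0 X76.1307 Y254.1489
M3 S224
G1 X74.1267 Y264.2239 F2155
G1 X68.4196 Y272.7650
G1 X59.8785 Y278.4721
G1 X49.8035 Y280.4761
G1 X39.7285 Y278.4721
G1 X31.1874 Y272.7650
G1 X25.4803 Y264.2239
G1 X23.4763 Y254.1489
G1 X25.4803 Y244.0739
G1 X31.1874 Y235.5328
G1 X39.7285 Y229.8257
G1 X49.8035 Y227.8217
G1 X59.8785 Y229.8257
G1 X68.4196 Y235.5328
G1 X74.1267 Y244.0739
G1 X76.1307 Y254.1489
G0 X125.2155 Y236.5214
M3 S224
G1 X205.7478 Y236.5214 F2155
G1 X205.7478 Y128.2260
G1 X125.2155 Y128.2260
G1 X125.2155 Y236.5214
G0 X99.5225 Y8.0775
M3 S224
G1 X202.2081 Y46.0667 F2155
G1 X139.0949 Y197.3599
G1 X8.2730 Y41.6692
G1 X99.5225 Y8.0775
G0 X16.0683 Y87.8292
M3 S224
G1 X195.1070 Y279.8891 F2155
G0 X24.9339 Y71.8322
M3 S224
G1 X135.4714 Y113.7891 F2155
G1 X226.3129 Y56.2867
G1 X119.7971 Y94.9583
G1 X41.7026 Y23.4249
G1 X130.4232 Y34.9667
G0 X144.4588 Y255.5796
M3 S224
G1 X81.2768 Y197.7019 F2155
G1 X81.7740 Y227.5865
G0 X112.2318 Y185.2324
M3 S224
G1 X105.0925 Y191.0906 F2155
G1 X97.4378 Y197.1862
G1 X89.2677 Y203.5190
G1 X80.5820 Y210.0891
G1 X71.3809 Y216.8966
G1 X61.6644 Y223.9413
G1 X51.4324 Y231.2234
G1 X40.6849 Y238.7427
M5
G0 X0.0000 Y0.0000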